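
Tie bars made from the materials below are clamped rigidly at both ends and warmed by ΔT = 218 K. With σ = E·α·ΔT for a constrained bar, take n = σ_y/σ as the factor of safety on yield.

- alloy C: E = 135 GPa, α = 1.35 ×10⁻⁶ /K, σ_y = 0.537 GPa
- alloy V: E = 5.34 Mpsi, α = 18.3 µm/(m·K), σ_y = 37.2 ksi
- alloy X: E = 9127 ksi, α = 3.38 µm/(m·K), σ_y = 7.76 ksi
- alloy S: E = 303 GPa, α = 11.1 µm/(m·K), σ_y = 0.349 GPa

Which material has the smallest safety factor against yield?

Converting E to GPa, α to ×10⁻⁶/K, σ_y to MPa, then σ and n for each:
  alloy C: E = 135.0, α = 1.35, σ_y = 537.0 → σ = 39.7 MPa, n = 13.5
  alloy V: E = 36.82, α = 18.3, σ_y = 256.5 → σ = 147 MPa, n = 1.75
  alloy X: E = 62.93, α = 3.38, σ_y = 53.50 → σ = 46.4 MPa, n = 1.15
  alloy S: E = 303.0, α = 11.1, σ_y = 349.0 → σ = 733 MPa, n = 0.476
Alloy S has the lowest safety factor, n = 0.476.

alloy S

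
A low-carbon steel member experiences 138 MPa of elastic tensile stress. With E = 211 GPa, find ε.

ε = σ/E = 138 / 211000 = 6.54×10⁻⁴.

6.54×10⁻⁴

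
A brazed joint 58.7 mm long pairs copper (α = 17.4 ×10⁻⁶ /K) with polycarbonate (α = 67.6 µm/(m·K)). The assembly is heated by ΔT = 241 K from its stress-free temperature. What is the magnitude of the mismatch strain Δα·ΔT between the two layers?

Δα = |17.4 − 67.6|×10⁻⁶/K = 50.2×10⁻⁶/K.
Mismatch strain = Δα·ΔT = 50.2×10⁻⁶ × 241.0 = 0.0121.

0.0121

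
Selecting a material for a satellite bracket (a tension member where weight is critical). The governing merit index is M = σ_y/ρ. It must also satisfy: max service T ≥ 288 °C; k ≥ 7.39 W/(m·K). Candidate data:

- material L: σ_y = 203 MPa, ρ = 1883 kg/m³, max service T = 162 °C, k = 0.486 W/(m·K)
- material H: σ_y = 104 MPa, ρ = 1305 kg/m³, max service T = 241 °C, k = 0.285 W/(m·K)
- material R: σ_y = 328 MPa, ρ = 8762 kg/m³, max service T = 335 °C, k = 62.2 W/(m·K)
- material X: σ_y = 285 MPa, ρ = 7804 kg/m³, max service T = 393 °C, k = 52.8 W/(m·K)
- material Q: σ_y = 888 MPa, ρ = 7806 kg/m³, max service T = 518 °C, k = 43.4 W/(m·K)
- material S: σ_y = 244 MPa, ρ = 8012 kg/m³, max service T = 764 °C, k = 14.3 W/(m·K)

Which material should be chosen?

material Q

Screen on constraints: max service T ≥ 288 °C; k ≥ 7.39 W/(m·K). Survivors: material R, material X, material Q, material S.
Evaluate M for each candidate:
  material Q: M = 114 kN·m/kg
  material R: M = 37.4 kN·m/kg
  material X: M = 36.5 kN·m/kg
  material S: M = 30.5 kN·m/kg
Highest index: material Q.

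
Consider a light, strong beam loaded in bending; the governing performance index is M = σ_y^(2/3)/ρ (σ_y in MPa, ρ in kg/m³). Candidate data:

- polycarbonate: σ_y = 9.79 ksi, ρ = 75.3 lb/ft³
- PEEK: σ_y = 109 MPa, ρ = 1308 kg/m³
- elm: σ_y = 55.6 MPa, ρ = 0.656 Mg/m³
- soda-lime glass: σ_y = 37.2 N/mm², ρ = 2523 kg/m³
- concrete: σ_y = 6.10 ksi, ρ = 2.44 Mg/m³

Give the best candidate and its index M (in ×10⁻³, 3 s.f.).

Normalizing units and computing the index:
  polycarbonate: σ_y = 67.50 MPa, ρ = 1206 kg/m³
  PEEK: σ_y = 109.0 MPa, ρ = 1308 kg/m³
  elm: σ_y = 55.60 MPa, ρ = 656.0 kg/m³
  soda-lime glass: σ_y = 37.20 MPa, ρ = 2523 kg/m³
  concrete: σ_y = 42.06 MPa, ρ = 2440 kg/m³
  elm: M = 22.2×10⁻³
  PEEK: M = 17.4×10⁻³
  polycarbonate: M = 13.7×10⁻³
  concrete: M = 4.96×10⁻³
  soda-lime glass: M = 4.42×10⁻³
Elm ranks first.

elm, M = 22.2×10⁻³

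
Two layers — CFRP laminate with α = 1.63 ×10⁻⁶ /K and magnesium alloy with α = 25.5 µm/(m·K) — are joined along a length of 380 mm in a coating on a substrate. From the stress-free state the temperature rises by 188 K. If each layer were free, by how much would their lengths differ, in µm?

1710 µm

Δα = |1.63 − 25.5|×10⁻⁶/K = 23.9×10⁻⁶/K.
ΔL_mismatch = Δα·L·ΔT = 23.9×10⁻⁶ × 380.0 mm × 188.0 K = 1710 µm.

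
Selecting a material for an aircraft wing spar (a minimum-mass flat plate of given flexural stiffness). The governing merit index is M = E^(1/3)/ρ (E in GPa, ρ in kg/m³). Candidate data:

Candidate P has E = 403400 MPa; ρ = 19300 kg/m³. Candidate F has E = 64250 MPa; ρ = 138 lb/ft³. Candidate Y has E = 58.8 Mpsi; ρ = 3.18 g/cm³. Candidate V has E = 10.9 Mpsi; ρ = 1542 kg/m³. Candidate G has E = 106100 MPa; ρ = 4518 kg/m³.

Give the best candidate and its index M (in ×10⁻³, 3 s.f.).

Normalizing units and computing the index:
  candidate P: E = 403.4 GPa, ρ = 19300 kg/m³
  candidate F: E = 64.25 GPa, ρ = 2211 kg/m³
  candidate Y: E = 405.4 GPa, ρ = 3180 kg/m³
  candidate V: E = 75.15 GPa, ρ = 1542 kg/m³
  candidate G: E = 106.1 GPa, ρ = 4518 kg/m³
  candidate V: M = 2.74×10⁻³
  candidate Y: M = 2.33×10⁻³
  candidate F: M = 1.81×10⁻³
  candidate G: M = 1.05×10⁻³
  candidate P: M = 0.383×10⁻³
Candidate V ranks first.

candidate V, M = 2.74×10⁻³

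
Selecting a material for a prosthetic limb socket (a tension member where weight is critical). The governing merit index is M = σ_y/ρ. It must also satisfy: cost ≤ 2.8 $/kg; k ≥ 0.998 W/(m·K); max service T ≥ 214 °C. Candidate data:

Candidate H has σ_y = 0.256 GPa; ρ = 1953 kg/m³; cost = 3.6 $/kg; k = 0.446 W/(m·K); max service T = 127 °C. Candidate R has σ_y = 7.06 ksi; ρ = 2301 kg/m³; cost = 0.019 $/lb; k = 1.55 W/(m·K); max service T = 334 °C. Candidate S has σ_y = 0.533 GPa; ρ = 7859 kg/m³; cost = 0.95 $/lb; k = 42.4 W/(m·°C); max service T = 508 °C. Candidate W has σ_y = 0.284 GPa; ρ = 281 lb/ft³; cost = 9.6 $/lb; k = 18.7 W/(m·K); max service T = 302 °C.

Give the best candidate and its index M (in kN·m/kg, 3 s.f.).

candidate S, M = 67.8 kN·m/kg

Screen on constraints: cost ≤ 2.8 $/kg; k ≥ 0.998 W/(m·K); max service T ≥ 214 °C. Survivors: candidate R, candidate S.
After converting to SI:
  candidate R: σ_y = 48.68 MPa, ρ = 2301 kg/m³
  candidate S: σ_y = 533.0 MPa, ρ = 7859 kg/m³
  candidate S: M = 67.8 kN·m/kg
  candidate R: M = 21.2 kN·m/kg
Candidate S has the largest M.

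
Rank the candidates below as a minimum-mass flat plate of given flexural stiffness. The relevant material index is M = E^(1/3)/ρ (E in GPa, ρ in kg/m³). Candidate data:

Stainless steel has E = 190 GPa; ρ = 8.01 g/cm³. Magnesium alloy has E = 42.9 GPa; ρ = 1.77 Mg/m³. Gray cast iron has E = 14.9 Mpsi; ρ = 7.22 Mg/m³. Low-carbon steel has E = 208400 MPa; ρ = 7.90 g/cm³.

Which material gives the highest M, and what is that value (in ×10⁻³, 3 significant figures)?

Normalizing units and computing the index:
  stainless steel: E = 190.0 GPa, ρ = 8010 kg/m³
  magnesium alloy: E = 42.90 GPa, ρ = 1770 kg/m³
  gray cast iron: E = 102.7 GPa, ρ = 7220 kg/m³
  low-carbon steel: E = 208.4 GPa, ρ = 7900 kg/m³
  magnesium alloy: M = 1.98×10⁻³
  low-carbon steel: M = 0.750×10⁻³
  stainless steel: M = 0.718×10⁻³
  gray cast iron: M = 0.649×10⁻³
Highest index: magnesium alloy.

magnesium alloy, M = 1.98×10⁻³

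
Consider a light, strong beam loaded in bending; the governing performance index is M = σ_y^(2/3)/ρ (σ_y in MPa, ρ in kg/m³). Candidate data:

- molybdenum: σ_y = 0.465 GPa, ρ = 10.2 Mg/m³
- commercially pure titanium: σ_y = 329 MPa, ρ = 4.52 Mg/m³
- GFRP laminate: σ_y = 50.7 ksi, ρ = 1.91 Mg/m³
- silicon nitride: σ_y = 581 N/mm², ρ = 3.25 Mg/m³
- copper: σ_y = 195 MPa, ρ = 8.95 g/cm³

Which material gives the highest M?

GFRP laminate

Convert each candidate to consistent units, then evaluate M:
  molybdenum: σ_y = 465.0 MPa, ρ = 10200 kg/m³
  commercially pure titanium: σ_y = 329.0 MPa, ρ = 4520 kg/m³
  GFRP laminate: σ_y = 349.6 MPa, ρ = 1910 kg/m³
  silicon nitride: σ_y = 581.0 MPa, ρ = 3250 kg/m³
  copper: σ_y = 195.0 MPa, ρ = 8950 kg/m³
  GFRP laminate: M = 26.0×10⁻³
  silicon nitride: M = 21.4×10⁻³
  commercially pure titanium: M = 10.5×10⁻³
  molybdenum: M = 5.88×10⁻³
  copper: M = 3.76×10⁻³
The maximum is for GFRP laminate.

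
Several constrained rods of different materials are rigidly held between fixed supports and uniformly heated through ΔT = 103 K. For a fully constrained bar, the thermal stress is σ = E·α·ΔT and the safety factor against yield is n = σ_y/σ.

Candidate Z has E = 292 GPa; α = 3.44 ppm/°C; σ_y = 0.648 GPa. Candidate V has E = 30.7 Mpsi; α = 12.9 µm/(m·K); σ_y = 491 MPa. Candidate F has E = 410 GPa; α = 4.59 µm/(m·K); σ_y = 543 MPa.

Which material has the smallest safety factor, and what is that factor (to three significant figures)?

In consistent units (E in GPa, α in ×10⁻⁶/K, σ_y in MPa):
  candidate Z: E = 292.0, α = 3.44, σ_y = 648.0 → σ = 103 MPa, n = 6.26
  candidate V: E = 211.7, α = 12.9, σ_y = 491.0 → σ = 281 MPa, n = 1.75
  candidate F: E = 410.0, α = 4.59, σ_y = 543.0 → σ = 194 MPa, n = 2.80
Smallest n: candidate V with n = 1.75.

candidate V, n = 1.75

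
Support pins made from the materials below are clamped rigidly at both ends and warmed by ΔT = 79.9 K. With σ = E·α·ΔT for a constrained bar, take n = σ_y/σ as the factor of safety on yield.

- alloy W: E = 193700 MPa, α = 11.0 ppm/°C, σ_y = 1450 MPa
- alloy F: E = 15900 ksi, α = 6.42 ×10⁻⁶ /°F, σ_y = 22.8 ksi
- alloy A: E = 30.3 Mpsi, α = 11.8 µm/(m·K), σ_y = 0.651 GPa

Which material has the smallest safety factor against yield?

In consistent units (E in GPa, α in ×10⁻⁶/K, σ_y in MPa):
  alloy W: E = 193.7, α = 11.0, σ_y = 1450 → σ = 170 MPa, n = 8.52
  alloy F: E = 109.6, α = 11.6, σ_y = 157.2 → σ = 101 MPa, n = 1.55
  alloy A: E = 208.9, α = 11.8, σ_y = 651.0 → σ = 197 MPa, n = 3.31
Smallest n: alloy F with n = 1.55.

alloy F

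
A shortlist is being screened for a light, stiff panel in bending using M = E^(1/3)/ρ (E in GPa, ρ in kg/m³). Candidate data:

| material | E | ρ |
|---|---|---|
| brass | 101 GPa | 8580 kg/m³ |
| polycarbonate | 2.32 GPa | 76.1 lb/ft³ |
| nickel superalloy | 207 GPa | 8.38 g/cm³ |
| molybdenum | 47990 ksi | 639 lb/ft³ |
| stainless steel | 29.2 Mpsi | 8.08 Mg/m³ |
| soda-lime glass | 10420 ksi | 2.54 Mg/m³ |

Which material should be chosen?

Putting every candidate on a common basis:
  brass: E = 101.0 GPa, ρ = 8580 kg/m³
  polycarbonate: E = 2.320 GPa, ρ = 1219 kg/m³
  nickel superalloy: E = 207.0 GPa, ρ = 8380 kg/m³
  molybdenum: E = 330.9 GPa, ρ = 10240 kg/m³
  stainless steel: E = 201.3 GPa, ρ = 8080 kg/m³
  soda-lime glass: E = 71.84 GPa, ρ = 2540 kg/m³
  soda-lime glass: M = 1.64×10⁻³
  polycarbonate: M = 1.09×10⁻³
  stainless steel: M = 0.725×10⁻³
  nickel superalloy: M = 0.706×10⁻³
  molybdenum: M = 0.676×10⁻³
  brass: M = 0.543×10⁻³
Highest index: soda-lime glass.

soda-lime glass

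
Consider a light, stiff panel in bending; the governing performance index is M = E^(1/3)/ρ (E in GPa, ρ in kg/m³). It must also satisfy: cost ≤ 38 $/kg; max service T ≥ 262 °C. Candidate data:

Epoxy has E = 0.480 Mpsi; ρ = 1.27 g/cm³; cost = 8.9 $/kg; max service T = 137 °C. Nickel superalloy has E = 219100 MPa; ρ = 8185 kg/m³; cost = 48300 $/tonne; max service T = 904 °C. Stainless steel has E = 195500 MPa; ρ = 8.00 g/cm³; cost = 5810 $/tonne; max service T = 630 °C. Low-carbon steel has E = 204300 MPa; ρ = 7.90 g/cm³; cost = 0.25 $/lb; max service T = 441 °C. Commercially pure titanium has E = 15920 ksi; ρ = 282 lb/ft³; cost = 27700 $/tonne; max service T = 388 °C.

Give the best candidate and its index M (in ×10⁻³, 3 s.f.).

Screen on constraints: cost ≤ 38 $/kg; max service T ≥ 262 °C. Survivors: stainless steel, low-carbon steel, commercially pure titanium.
Putting every candidate on a common basis:
  stainless steel: E = 195.5 GPa, ρ = 8000 kg/m³
  low-carbon steel: E = 204.3 GPa, ρ = 7900 kg/m³
  commercially pure titanium: E = 109.8 GPa, ρ = 4517 kg/m³
  commercially pure titanium: M = 1.06×10⁻³
  low-carbon steel: M = 0.746×10⁻³
  stainless steel: M = 0.725×10⁻³
Commercially pure titanium ranks first.

commercially pure titanium, M = 1.06×10⁻³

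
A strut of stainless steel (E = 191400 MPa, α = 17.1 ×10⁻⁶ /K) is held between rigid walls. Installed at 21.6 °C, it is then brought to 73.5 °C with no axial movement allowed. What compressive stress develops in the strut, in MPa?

E = 191400 MPa = 191.4 GPa.
ΔT = 51.90 K. Constrained thermal stress σ = E·α·ΔT = 191.4×10³ MPa × 17.1×10⁻⁶ × 51.90 = 170 MPa (compressive).

170 MPa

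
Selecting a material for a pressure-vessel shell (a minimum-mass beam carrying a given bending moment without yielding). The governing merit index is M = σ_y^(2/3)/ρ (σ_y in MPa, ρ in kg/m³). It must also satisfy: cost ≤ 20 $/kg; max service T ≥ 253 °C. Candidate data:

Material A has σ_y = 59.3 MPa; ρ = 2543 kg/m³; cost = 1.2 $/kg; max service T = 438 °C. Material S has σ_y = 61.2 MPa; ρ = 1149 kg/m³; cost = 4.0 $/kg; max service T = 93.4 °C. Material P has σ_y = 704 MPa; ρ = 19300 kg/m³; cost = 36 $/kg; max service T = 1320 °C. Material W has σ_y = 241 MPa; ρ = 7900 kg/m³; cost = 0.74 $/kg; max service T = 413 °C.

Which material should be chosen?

Screen on constraints: cost ≤ 20 $/kg; max service T ≥ 253 °C. Survivors: material A, material W.
Computing M directly (units already consistent):
  material A: M = 5.98×10⁻³
  material W: M = 4.90×10⁻³
Material A has the largest M.

material A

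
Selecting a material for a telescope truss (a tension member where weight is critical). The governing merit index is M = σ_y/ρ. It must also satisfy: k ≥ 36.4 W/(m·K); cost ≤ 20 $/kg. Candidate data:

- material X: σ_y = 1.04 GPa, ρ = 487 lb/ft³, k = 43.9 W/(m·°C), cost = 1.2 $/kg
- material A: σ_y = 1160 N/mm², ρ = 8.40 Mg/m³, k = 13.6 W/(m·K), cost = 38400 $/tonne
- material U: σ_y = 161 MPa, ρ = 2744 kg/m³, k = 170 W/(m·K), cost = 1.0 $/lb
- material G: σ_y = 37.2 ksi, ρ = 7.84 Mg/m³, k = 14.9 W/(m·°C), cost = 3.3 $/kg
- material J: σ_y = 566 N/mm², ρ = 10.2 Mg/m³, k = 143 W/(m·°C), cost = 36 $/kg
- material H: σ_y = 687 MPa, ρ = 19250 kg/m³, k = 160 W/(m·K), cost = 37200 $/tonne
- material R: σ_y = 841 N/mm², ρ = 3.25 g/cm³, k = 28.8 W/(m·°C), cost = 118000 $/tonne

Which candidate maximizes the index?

material X

Screen on constraints: k ≥ 36.4 W/(m·K); cost ≤ 20 $/kg. Survivors: material X, material U.
Normalizing units and computing the index:
  material X: σ_y = 1040 MPa, ρ = 7801 kg/m³
  material U: σ_y = 161.0 MPa, ρ = 2744 kg/m³
  material X: M = 133 kN·m/kg
  material U: M = 58.7 kN·m/kg
Material X ranks first.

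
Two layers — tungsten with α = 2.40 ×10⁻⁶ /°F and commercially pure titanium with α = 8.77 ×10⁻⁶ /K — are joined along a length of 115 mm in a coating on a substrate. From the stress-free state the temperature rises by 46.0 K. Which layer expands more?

tungsten: α = 2.40×10⁻⁶/°F × 9/5 = 4.32×10⁻⁶/K.
α(tungsten) = 4.32×10⁻⁶/K vs α(commercially pure titanium) = 8.77×10⁻⁶/K.
Higher α expands more for the same ΔT: commercially pure titanium.

commercially pure titanium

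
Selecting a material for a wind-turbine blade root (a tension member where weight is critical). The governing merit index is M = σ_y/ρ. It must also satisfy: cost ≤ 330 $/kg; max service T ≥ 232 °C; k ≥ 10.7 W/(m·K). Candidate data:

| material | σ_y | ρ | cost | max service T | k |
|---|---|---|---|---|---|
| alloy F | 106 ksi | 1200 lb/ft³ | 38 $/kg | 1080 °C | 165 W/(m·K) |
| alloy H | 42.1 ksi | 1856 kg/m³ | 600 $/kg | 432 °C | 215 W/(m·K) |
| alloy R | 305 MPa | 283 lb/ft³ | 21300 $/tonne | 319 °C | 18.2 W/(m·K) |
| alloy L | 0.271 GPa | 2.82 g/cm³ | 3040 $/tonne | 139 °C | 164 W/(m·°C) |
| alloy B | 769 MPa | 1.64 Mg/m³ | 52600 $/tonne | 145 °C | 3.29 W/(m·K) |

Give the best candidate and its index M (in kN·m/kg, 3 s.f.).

alloy R, M = 67.3 kN·m/kg

Screen on constraints: cost ≤ 330 $/kg; max service T ≥ 232 °C; k ≥ 10.7 W/(m·K). Survivors: alloy F, alloy R.
After converting to SI:
  alloy F: σ_y = 730.8 MPa, ρ = 19220 kg/m³
  alloy R: σ_y = 305.0 MPa, ρ = 4533 kg/m³
  alloy R: M = 67.3 kN·m/kg
  alloy F: M = 38.0 kN·m/kg
Alloy R has the largest M.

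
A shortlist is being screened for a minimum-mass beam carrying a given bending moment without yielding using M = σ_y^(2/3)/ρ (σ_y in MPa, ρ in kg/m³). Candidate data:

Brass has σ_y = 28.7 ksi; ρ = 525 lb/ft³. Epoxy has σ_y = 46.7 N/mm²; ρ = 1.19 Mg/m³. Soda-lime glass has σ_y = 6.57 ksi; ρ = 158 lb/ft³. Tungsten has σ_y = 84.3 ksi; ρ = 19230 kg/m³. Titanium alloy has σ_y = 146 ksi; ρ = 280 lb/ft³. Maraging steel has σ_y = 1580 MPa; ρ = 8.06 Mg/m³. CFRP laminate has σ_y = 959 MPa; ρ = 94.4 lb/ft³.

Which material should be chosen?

In SI units:
  brass: σ_y = 197.9 MPa, ρ = 8410 kg/m³
  epoxy: σ_y = 46.70 MPa, ρ = 1190 kg/m³
  soda-lime glass: σ_y = 45.30 MPa, ρ = 2531 kg/m³
  tungsten: σ_y = 581.2 MPa, ρ = 19230 kg/m³
  titanium alloy: σ_y = 1007 MPa, ρ = 4485 kg/m³
  maraging steel: σ_y = 1580 MPa, ρ = 8060 kg/m³
  CFRP laminate: σ_y = 959.0 MPa, ρ = 1512 kg/m³
  CFRP laminate: M = 64.3×10⁻³
  titanium alloy: M = 22.4×10⁻³
  maraging steel: M = 16.8×10⁻³
  epoxy: M = 10.9×10⁻³
  soda-lime glass: M = 5.02×10⁻³
  brass: M = 4.04×10⁻³
  tungsten: M = 3.62×10⁻³
The maximum is for CFRP laminate.

CFRP laminate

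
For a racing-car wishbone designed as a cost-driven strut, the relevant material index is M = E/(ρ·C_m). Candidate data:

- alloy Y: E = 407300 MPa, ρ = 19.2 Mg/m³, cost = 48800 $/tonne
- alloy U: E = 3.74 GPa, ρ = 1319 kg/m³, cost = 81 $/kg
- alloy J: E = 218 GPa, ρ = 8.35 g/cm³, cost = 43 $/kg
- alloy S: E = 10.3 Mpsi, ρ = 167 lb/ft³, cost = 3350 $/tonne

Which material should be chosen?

Putting every candidate on a common basis:
  alloy Y: E = 407.3 GPa, ρ = 19200 kg/m³, cost = 48.80 $/kg
  alloy U: E = 3.740 GPa, ρ = 1319 kg/m³, cost = 81.00 $/kg
  alloy J: E = 218.0 GPa, ρ = 8350 kg/m³, cost = 43.00 $/kg
  alloy S: E = 71.02 GPa, ρ = 2675 kg/m³, cost = 3.350 $/kg
  alloy S: M = 7.92 MN·m per $
  alloy J: M = 0.607 MN·m per $
  alloy Y: M = 0.435 MN·m per $
  alloy U: M = 0.0350 MN·m per $
Alloy S has the largest M.

alloy S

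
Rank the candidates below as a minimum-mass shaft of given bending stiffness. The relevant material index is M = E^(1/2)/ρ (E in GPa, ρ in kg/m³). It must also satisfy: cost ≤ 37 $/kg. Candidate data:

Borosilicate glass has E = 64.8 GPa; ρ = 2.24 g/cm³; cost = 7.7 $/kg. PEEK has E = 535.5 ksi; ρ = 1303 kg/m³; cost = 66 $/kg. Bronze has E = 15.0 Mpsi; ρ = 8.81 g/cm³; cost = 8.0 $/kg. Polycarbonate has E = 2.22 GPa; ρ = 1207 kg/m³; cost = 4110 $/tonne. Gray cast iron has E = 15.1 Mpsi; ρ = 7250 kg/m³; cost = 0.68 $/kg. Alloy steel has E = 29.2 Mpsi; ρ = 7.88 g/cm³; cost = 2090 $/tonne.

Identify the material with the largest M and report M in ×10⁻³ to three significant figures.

Screen on constraints: cost ≤ 37 $/kg. Survivors: borosilicate glass, bronze, polycarbonate, gray cast iron, alloy steel.
Normalizing units and computing the index:
  borosilicate glass: E = 64.80 GPa, ρ = 2240 kg/m³
  bronze: E = 103.4 GPa, ρ = 8810 kg/m³
  polycarbonate: E = 2.220 GPa, ρ = 1207 kg/m³
  gray cast iron: E = 104.1 GPa, ρ = 7250 kg/m³
  alloy steel: E = 201.3 GPa, ρ = 7880 kg/m³
  borosilicate glass: M = 3.59×10⁻³
  alloy steel: M = 1.80×10⁻³
  gray cast iron: M = 1.41×10⁻³
  polycarbonate: M = 1.23×10⁻³
  bronze: M = 1.15×10⁻³
Borosilicate glass has the largest M.

borosilicate glass, M = 3.59×10⁻³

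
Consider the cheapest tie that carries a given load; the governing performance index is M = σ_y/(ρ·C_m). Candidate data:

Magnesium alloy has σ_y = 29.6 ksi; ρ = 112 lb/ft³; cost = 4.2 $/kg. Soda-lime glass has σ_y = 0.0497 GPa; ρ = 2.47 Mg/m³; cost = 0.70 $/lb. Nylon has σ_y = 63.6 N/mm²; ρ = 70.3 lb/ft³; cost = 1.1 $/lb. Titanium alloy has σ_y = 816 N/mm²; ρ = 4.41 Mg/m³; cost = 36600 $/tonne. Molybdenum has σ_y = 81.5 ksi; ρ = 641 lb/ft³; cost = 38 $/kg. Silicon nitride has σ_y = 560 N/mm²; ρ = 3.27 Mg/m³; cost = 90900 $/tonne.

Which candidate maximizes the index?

Convert each candidate to consistent units, then evaluate M:
  magnesium alloy: σ_y = 204.1 MPa, ρ = 1794 kg/m³, cost = 4.200 $/kg
  soda-lime glass: σ_y = 49.70 MPa, ρ = 2470 kg/m³, cost = 1.543 $/kg
  nylon: σ_y = 63.60 MPa, ρ = 1126 kg/m³, cost = 2.425 $/kg
  titanium alloy: σ_y = 816.0 MPa, ρ = 4410 kg/m³, cost = 36.60 $/kg
  molybdenum: σ_y = 561.9 MPa, ρ = 10270 kg/m³, cost = 38.00 $/kg
  silicon nitride: σ_y = 560.0 MPa, ρ = 3270 kg/m³, cost = 90.90 $/kg
  magnesium alloy: M = 27.1 kN·m per $
  nylon: M = 23.3 kN·m per $
  soda-lime glass: M = 13.0 kN·m per $
  titanium alloy: M = 5.06 kN·m per $
  silicon nitride: M = 1.88 kN·m per $
  molybdenum: M = 1.44 kN·m per $
The maximum is for magnesium alloy.

magnesium alloy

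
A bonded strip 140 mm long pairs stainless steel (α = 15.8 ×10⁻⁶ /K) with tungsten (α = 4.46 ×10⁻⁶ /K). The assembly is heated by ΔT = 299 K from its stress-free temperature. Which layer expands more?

α(stainless steel) = 15.8×10⁻⁶/K vs α(tungsten) = 4.46×10⁻⁶/K.
Higher α expands more for the same ΔT: stainless steel.

stainless steel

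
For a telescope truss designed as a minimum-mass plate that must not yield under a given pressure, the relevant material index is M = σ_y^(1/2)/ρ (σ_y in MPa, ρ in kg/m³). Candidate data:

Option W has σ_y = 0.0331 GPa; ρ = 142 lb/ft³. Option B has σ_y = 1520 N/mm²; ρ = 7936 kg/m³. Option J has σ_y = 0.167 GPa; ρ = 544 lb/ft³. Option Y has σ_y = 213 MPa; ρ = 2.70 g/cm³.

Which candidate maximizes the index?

option Y

Normalizing units and computing the index:
  option W: σ_y = 33.10 MPa, ρ = 2275 kg/m³
  option B: σ_y = 1520 MPa, ρ = 7936 kg/m³
  option J: σ_y = 167.0 MPa, ρ = 8714 kg/m³
  option Y: σ_y = 213.0 MPa, ρ = 2700 kg/m³
  option Y: M = 5.41×10⁻³
  option B: M = 4.91×10⁻³
  option W: M = 2.53×10⁻³
  option J: M = 1.48×10⁻³
Highest index: option Y.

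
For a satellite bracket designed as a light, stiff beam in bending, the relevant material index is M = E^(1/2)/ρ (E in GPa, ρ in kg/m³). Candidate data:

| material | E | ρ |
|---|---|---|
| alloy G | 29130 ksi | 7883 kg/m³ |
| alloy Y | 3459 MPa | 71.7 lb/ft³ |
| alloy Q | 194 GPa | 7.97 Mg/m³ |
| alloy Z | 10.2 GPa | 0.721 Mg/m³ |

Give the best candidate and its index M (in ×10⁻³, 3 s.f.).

alloy Z, M = 4.43×10⁻³

Normalizing units and computing the index:
  alloy G: E = 200.8 GPa, ρ = 7883 kg/m³
  alloy Y: E = 3.459 GPa, ρ = 1149 kg/m³
  alloy Q: E = 194.0 GPa, ρ = 7970 kg/m³
  alloy Z: E = 10.20 GPa, ρ = 721.0 kg/m³
  alloy Z: M = 4.43×10⁻³
  alloy G: M = 1.80×10⁻³
  alloy Q: M = 1.75×10⁻³
  alloy Y: M = 1.62×10⁻³
Alloy Z ranks first.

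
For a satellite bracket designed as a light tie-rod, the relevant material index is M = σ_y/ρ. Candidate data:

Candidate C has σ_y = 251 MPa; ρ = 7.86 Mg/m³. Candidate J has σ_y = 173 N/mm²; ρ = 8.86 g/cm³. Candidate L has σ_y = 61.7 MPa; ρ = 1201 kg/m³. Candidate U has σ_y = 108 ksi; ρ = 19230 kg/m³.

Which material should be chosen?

Normalizing units and computing the index:
  candidate C: σ_y = 251.0 MPa, ρ = 7860 kg/m³
  candidate J: σ_y = 173.0 MPa, ρ = 8860 kg/m³
  candidate L: σ_y = 61.70 MPa, ρ = 1201 kg/m³
  candidate U: σ_y = 744.6 MPa, ρ = 19230 kg/m³
  candidate L: M = 51.4 kN·m/kg
  candidate U: M = 38.7 kN·m/kg
  candidate C: M = 31.9 kN·m/kg
  candidate J: M = 19.5 kN·m/kg
Candidate L has the largest M.

candidate L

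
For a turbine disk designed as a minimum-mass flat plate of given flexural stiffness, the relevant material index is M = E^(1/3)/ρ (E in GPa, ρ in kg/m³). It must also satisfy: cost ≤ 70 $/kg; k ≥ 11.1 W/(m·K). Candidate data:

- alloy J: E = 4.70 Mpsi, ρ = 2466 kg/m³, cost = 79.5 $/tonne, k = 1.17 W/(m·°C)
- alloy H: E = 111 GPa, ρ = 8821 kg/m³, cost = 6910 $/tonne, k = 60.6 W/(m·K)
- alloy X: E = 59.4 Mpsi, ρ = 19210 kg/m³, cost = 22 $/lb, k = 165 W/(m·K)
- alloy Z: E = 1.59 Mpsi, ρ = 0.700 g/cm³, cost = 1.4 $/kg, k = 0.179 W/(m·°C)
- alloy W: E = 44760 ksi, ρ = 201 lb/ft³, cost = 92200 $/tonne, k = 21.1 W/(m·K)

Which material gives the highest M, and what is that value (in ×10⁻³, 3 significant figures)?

alloy H, M = 0.545×10⁻³

Screen on constraints: cost ≤ 70 $/kg; k ≥ 11.1 W/(m·K). Survivors: alloy H, alloy X.
Normalizing units and computing the index:
  alloy H: E = 111.0 GPa, ρ = 8821 kg/m³
  alloy X: E = 409.5 GPa, ρ = 19210 kg/m³
  alloy H: M = 0.545×10⁻³
  alloy X: M = 0.387×10⁻³
Alloy H ranks first.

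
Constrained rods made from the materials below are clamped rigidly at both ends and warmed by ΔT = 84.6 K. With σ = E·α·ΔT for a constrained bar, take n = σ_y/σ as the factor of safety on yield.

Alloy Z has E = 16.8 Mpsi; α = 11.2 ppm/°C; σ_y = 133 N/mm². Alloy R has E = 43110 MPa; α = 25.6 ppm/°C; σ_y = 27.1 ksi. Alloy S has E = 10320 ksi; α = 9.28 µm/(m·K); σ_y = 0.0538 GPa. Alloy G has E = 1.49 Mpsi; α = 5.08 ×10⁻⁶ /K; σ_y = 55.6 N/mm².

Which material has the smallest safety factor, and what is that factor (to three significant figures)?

alloy S, n = 0.963

With everything in SI (GPa, ×10⁻⁶/K, MPa):
  alloy Z: E = 115.8, α = 11.2, σ_y = 133.0 → σ = 110 MPa, n = 1.21
  alloy R: E = 43.11, α = 25.6, σ_y = 186.8 → σ = 93.4 MPa, n = 2.00
  alloy S: E = 71.15, α = 9.28, σ_y = 53.80 → σ = 55.9 MPa, n = 0.963
  alloy G: E = 10.27, α = 5.08, σ_y = 55.60 → σ = 4.42 MPa, n = 12.6
Alloy S has the lowest safety factor, n = 0.963.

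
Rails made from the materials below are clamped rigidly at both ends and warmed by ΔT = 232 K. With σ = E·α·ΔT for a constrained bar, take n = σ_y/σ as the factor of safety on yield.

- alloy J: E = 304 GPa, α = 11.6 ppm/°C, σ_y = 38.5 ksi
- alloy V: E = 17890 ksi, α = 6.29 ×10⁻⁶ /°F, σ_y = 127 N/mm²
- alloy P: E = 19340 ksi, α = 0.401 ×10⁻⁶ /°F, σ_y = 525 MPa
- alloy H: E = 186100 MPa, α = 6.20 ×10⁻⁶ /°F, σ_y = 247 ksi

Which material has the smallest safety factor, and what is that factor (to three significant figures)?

In consistent units (E in GPa, α in ×10⁻⁶/K, σ_y in MPa):
  alloy J: E = 304.0, α = 11.6, σ_y = 265.4 → σ = 818 MPa, n = 0.324
  alloy V: E = 123.3, α = 11.3, σ_y = 127.0 → σ = 324 MPa, n = 0.392
  alloy P: E = 133.3, α = 0.722, σ_y = 525.0 → σ = 22.3 MPa, n = 23.5
  alloy H: E = 186.1, α = 11.2, σ_y = 1703 → σ = 482 MPa, n = 3.53
The minimum is alloy J at n = 0.324.

alloy J, n = 0.324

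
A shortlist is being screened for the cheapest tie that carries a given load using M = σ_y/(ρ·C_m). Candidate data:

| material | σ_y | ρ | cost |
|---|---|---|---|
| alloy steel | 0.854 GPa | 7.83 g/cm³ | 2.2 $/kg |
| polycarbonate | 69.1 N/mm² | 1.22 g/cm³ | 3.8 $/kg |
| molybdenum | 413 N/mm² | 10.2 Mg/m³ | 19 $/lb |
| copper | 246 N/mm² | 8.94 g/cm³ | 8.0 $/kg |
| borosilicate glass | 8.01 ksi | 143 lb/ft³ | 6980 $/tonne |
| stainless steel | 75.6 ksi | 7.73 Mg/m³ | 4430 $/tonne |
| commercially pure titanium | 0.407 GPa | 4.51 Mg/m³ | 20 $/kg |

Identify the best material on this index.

Putting every candidate on a common basis:
  alloy steel: σ_y = 854.0 MPa, ρ = 7830 kg/m³, cost = 2.200 $/kg
  polycarbonate: σ_y = 69.10 MPa, ρ = 1220 kg/m³, cost = 3.800 $/kg
  molybdenum: σ_y = 413.0 MPa, ρ = 10200 kg/m³, cost = 41.89 $/kg
  copper: σ_y = 246.0 MPa, ρ = 8940 kg/m³, cost = 8.000 $/kg
  borosilicate glass: σ_y = 55.23 MPa, ρ = 2291 kg/m³, cost = 6.980 $/kg
  stainless steel: σ_y = 521.2 MPa, ρ = 7730 kg/m³, cost = 4.430 $/kg
  commercially pure titanium: σ_y = 407.0 MPa, ρ = 4510 kg/m³, cost = 20.00 $/kg
  alloy steel: M = 49.6 kN·m per $
  stainless steel: M = 15.2 kN·m per $
  polycarbonate: M = 14.9 kN·m per $
  commercially pure titanium: M = 4.51 kN·m per $
  borosilicate glass: M = 3.45 kN·m per $
  copper: M = 3.44 kN·m per $
  molybdenum: M = 0.967 kN·m per $
The maximum is for alloy steel.

alloy steel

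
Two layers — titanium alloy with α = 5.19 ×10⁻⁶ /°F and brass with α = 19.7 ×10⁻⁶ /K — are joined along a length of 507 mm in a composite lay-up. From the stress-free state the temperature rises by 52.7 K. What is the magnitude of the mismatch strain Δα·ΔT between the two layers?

titanium alloy: α = 5.19×10⁻⁶/°F × 9/5 = 9.34×10⁻⁶/K.
Δα = |9.34 − 19.7|×10⁻⁶/K = 10.4×10⁻⁶/K.
Mismatch strain = Δα·ΔT = 10.4×10⁻⁶ × 52.7 = 5.46×10⁻⁴.

5.46×10⁻⁴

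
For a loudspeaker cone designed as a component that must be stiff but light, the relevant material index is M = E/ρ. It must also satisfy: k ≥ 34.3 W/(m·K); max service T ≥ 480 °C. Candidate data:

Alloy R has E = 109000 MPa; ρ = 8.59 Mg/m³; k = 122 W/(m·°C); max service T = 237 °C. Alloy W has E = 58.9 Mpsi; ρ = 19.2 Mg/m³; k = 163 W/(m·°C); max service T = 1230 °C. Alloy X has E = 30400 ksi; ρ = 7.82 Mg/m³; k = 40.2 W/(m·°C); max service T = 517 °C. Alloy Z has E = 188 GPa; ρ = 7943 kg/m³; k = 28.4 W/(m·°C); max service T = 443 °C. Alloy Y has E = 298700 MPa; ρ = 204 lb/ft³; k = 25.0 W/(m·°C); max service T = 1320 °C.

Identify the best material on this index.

Screen on constraints: k ≥ 34.3 W/(m·K); max service T ≥ 480 °C. Survivors: alloy W, alloy X.
Normalizing units and computing the index:
  alloy W: E = 406.1 GPa, ρ = 19200 kg/m³
  alloy X: E = 209.6 GPa, ρ = 7820 kg/m³
  alloy X: M = 26.8 MN·m/kg
  alloy W: M = 21.2 MN·m/kg
Alloy X ranks first.

alloy X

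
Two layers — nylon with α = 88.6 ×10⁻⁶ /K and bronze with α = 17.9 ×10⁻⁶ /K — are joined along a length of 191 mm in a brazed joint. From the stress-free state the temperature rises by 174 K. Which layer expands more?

nylon

α(nylon) = 88.6×10⁻⁶/K vs α(bronze) = 17.9×10⁻⁶/K.
Higher α expands more for the same ΔT: nylon.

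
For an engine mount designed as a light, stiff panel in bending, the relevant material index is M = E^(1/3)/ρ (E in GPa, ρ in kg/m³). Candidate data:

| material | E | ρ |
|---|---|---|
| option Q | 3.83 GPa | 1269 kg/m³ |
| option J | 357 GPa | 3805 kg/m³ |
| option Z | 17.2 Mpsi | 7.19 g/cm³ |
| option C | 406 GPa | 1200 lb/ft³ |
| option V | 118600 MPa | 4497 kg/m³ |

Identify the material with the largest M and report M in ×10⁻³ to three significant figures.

option J, M = 1.86×10⁻³

In SI units:
  option Q: E = 3.830 GPa, ρ = 1269 kg/m³
  option J: E = 357.0 GPa, ρ = 3805 kg/m³
  option Z: E = 118.6 GPa, ρ = 7190 kg/m³
  option C: E = 406.0 GPa, ρ = 19220 kg/m³
  option V: E = 118.6 GPa, ρ = 4497 kg/m³
  option J: M = 1.86×10⁻³
  option Q: M = 1.23×10⁻³
  option V: M = 1.09×10⁻³
  option Z: M = 0.683×10⁻³
  option C: M = 0.385×10⁻³
The maximum is for option J.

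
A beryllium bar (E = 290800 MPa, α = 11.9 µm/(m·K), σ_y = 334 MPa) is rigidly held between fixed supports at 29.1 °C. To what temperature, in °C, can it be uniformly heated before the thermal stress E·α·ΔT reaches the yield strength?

126 °C

E = 290800 MPa = 290.8 GPa.
E·α·ΔT = 334.0 MPa ⇒ ΔT = 334.0 / (290.8×10³ × 11.9×10⁻⁶) = 96.52 K.
T = 29.1 + 96.52 = 125.6 °C.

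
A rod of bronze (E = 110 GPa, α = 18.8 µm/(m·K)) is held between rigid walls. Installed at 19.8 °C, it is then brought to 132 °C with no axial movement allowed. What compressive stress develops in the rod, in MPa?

232 MPa

ΔT = 112.2 K. Constrained thermal stress σ = E·α·ΔT = 110.0×10³ MPa × 18.8×10⁻⁶ × 112.2 = 232 MPa (compressive).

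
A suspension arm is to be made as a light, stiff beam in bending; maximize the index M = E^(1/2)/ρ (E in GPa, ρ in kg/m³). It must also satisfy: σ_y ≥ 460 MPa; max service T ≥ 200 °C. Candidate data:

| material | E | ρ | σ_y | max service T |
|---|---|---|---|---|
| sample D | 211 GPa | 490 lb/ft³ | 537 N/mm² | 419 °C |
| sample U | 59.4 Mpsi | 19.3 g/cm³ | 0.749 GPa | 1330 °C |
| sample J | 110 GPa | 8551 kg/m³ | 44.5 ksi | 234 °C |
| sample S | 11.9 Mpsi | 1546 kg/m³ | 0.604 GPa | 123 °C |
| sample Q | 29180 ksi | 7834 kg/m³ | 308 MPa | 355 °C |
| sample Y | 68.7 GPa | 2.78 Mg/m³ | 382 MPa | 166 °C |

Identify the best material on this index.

Screen on constraints: σ_y ≥ 460 MPa; max service T ≥ 200 °C. Survivors: sample D, sample U.
Convert each candidate to consistent units, then evaluate M:
  sample D: E = 211.0 GPa, ρ = 7849 kg/m³
  sample U: E = 409.5 GPa, ρ = 19300 kg/m³
  sample D: M = 1.85×10⁻³
  sample U: M = 1.05×10⁻³
Sample D has the largest M.

sample D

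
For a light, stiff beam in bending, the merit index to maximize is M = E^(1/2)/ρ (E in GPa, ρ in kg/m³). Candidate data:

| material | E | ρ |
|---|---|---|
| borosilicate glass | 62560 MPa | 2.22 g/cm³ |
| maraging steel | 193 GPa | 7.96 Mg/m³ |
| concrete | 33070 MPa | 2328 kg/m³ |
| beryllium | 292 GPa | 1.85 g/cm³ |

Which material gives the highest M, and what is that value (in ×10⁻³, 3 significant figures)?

Putting every candidate on a common basis:
  borosilicate glass: E = 62.56 GPa, ρ = 2220 kg/m³
  maraging steel: E = 193.0 GPa, ρ = 7960 kg/m³
  concrete: E = 33.07 GPa, ρ = 2328 kg/m³
  beryllium: E = 292.0 GPa, ρ = 1850 kg/m³
  beryllium: M = 9.24×10⁻³
  borosilicate glass: M = 3.56×10⁻³
  concrete: M = 2.47×10⁻³
  maraging steel: M = 1.75×10⁻³
The maximum is for beryllium.

beryllium, M = 9.24×10⁻³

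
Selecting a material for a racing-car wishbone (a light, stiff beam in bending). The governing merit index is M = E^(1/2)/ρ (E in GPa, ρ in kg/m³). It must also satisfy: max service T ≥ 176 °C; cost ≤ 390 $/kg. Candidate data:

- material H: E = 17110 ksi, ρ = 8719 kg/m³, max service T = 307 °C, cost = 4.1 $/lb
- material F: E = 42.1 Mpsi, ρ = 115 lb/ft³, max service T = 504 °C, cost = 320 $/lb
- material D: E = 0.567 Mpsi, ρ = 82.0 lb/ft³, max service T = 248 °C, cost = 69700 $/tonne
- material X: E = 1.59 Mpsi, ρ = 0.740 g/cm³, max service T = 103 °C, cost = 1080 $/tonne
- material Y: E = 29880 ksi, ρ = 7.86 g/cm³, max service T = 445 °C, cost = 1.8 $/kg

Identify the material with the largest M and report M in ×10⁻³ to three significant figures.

material Y, M = 1.83×10⁻³

Screen on constraints: max service T ≥ 176 °C; cost ≤ 390 $/kg. Survivors: material H, material D, material Y.
Normalizing units and computing the index:
  material H: E = 118.0 GPa, ρ = 8719 kg/m³
  material D: E = 3.909 GPa, ρ = 1314 kg/m³
  material Y: E = 206.0 GPa, ρ = 7860 kg/m³
  material Y: M = 1.83×10⁻³
  material D: M = 1.51×10⁻³
  material H: M = 1.25×10⁻³
The maximum is for material Y.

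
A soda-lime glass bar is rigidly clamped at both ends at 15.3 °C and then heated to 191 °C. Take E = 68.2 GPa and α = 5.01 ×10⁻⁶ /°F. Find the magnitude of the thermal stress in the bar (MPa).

108 MPa

α = 5.01×10⁻⁶/°F × 9/5 = 9.02×10⁻⁶/K.
ΔT = 175.7 K. Constrained thermal stress σ = E·α·ΔT = 68.20×10³ MPa × 9.02×10⁻⁶ × 175.7 = 108 MPa (compressive).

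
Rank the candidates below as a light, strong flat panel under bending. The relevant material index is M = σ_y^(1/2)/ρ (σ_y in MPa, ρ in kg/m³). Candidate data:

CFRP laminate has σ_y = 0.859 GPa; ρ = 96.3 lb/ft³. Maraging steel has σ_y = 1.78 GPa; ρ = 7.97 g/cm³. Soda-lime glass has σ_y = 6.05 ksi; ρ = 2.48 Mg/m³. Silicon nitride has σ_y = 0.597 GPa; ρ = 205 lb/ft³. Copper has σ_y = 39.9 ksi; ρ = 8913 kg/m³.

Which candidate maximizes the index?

CFRP laminate

Convert each candidate to consistent units, then evaluate M:
  CFRP laminate: σ_y = 859.0 MPa, ρ = 1543 kg/m³
  maraging steel: σ_y = 1780 MPa, ρ = 7970 kg/m³
  soda-lime glass: σ_y = 41.71 MPa, ρ = 2480 kg/m³
  silicon nitride: σ_y = 597.0 MPa, ρ = 3284 kg/m³
  copper: σ_y = 275.1 MPa, ρ = 8913 kg/m³
  CFRP laminate: M = 19.0×10⁻³
  silicon nitride: M = 7.44×10⁻³
  maraging steel: M = 5.29×10⁻³
  soda-lime glass: M = 2.60×10⁻³
  copper: M = 1.86×10⁻³
CFRP laminate ranks first.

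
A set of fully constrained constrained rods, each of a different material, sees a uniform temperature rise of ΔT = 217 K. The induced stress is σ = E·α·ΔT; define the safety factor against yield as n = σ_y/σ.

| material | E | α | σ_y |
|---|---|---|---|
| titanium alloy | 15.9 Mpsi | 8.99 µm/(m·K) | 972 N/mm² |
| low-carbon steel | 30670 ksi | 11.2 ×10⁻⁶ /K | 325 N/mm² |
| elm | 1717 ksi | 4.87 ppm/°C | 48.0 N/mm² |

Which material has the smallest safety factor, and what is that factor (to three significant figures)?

low-carbon steel, n = 0.632

In consistent units (E in GPa, α in ×10⁻⁶/K, σ_y in MPa):
  titanium alloy: E = 109.6, α = 8.99, σ_y = 972.0 → σ = 214 MPa, n = 4.54
  low-carbon steel: E = 211.5, α = 11.2, σ_y = 325.0 → σ = 514 MPa, n = 0.632
  elm: E = 11.84, α = 4.87, σ_y = 48.00 → σ = 12.5 MPa, n = 3.84
Smallest n: low-carbon steel with n = 0.632.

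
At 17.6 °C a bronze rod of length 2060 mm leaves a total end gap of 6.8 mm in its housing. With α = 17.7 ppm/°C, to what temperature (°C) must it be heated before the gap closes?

204 °C

α·L₀·ΔT = 6.8 mm ⇒ ΔT = 6.8 / (17.7×10⁻⁶ × 2060.0) = 186.5 K.
T = 17.6 + 186.5 = 204.1 °C.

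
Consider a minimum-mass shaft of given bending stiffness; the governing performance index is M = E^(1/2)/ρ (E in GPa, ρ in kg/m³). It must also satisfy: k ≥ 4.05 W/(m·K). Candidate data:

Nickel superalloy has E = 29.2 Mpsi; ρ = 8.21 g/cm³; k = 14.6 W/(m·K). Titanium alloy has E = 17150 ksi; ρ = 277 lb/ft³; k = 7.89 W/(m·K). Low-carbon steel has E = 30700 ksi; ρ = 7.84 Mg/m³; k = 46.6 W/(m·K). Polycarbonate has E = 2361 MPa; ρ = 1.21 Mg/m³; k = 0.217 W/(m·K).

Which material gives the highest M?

Screen on constraints: k ≥ 4.05 W/(m·K). Survivors: nickel superalloy, titanium alloy, low-carbon steel.
Normalizing units and computing the index:
  nickel superalloy: E = 201.3 GPa, ρ = 8210 kg/m³
  titanium alloy: E = 118.2 GPa, ρ = 4437 kg/m³
  low-carbon steel: E = 211.7 GPa, ρ = 7840 kg/m³
  titanium alloy: M = 2.45×10⁻³
  low-carbon steel: M = 1.86×10⁻³
  nickel superalloy: M = 1.73×10⁻³
The maximum is for titanium alloy.

titanium alloy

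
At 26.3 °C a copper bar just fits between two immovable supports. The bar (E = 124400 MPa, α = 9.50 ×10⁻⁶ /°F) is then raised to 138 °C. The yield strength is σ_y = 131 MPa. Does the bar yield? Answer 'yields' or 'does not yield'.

E = 124400 MPa = 124.4 GPa.
α = 9.50×10⁻⁶/°F × 9/5 = 17.1×10⁻⁶/K.
ΔT = 111.7 K. Constrained thermal stress σ = E·α·ΔT = 124.4×10³ MPa × 17.1×10⁻⁶ × 111.7 = 238 MPa (compressive).
Compare to σ_y = 131 MPa: σ ≥ σ_y, so it yields.

yields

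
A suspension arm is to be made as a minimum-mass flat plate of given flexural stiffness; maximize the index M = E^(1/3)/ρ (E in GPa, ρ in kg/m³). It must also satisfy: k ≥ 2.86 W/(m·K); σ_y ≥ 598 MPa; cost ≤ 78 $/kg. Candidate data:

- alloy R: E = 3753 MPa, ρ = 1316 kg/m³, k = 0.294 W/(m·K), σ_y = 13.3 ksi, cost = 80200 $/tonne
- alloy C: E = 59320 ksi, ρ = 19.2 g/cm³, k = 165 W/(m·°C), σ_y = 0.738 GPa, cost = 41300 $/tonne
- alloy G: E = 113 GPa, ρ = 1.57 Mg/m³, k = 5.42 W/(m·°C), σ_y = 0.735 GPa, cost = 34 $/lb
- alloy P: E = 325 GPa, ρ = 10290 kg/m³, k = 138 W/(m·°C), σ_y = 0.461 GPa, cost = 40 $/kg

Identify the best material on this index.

Screen on constraints: k ≥ 2.86 W/(m·K); σ_y ≥ 598 MPa; cost ≤ 78 $/kg. Survivors: alloy C, alloy G.
Putting every candidate on a common basis:
  alloy C: E = 409.0 GPa, ρ = 19200 kg/m³
  alloy G: E = 113.0 GPa, ρ = 1570 kg/m³
  alloy G: M = 3.08×10⁻³
  alloy C: M = 0.387×10⁻³
Highest index: alloy G.

alloy G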